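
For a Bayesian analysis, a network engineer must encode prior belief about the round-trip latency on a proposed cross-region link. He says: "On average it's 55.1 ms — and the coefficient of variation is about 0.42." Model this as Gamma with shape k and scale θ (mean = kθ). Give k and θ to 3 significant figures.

k ≈ 5.67, θ ≈ 9.72

For Gamma(k, scale θ): mean = kθ, variance = kθ², so CV = 1/√k.
CV = 0.42, hence k = 1/CV² = 5.67.
Then θ = mean/k = 55.1/5.67 = 9.72.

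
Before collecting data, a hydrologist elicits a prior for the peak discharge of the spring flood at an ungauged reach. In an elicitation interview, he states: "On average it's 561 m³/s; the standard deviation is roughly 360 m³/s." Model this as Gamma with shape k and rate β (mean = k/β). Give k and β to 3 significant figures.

k ≈ 2.43, β ≈ 0.00433

For Gamma(k, rate β): mean = k/β, variance = k/β², so CV = 1/√k.
CV = SD/mean = 360/561 = 0.6417, hence k = 1/CV² = 2.43.
Then β = k/mean = 2.43/561 = 0.00433.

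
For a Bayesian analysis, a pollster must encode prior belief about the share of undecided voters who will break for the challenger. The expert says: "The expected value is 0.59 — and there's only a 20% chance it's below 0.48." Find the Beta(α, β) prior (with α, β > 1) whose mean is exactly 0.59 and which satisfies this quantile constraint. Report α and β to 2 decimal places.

α ≈ 8.23, β ≈ 5.72

With mean 0.59 fixed, write α = 0.59s, β = 0.41s where s = α+β.
Need P(θ < 0.48) = 0.2 under Beta(0.59s, 0.41s). Normal approximation: (q−m)/√(m(1−m)/s) ≈ z_{0.2} = -0.842, so s ≈ 0.59·0.41·(-0.842)²/(0.48−0.59)² = 14.2.
At s = 14.2: P(θ<0.48) ≈ 0.198. Adjusting to match 0.2 gives s ≈ 13.96.
So α = 0.59·13.96 ≈ 8.23, β = 0.41·13.96 ≈ 5.72.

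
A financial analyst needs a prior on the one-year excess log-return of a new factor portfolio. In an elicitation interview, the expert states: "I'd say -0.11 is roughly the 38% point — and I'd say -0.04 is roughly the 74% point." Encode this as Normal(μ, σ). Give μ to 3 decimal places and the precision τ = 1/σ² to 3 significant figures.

The p-quantile of Normal(μ,σ) is μ + z_p·σ, with z_{0.38} = -0.3055 and z_{0.74} = 0.6433.
Eliminate σ: μ = (z₂·x₁ − z₁·x₂)/(z₂ − z₁) = (0.6433·-0.11 − (-0.3055)·-0.04)/0.9488 = -0.087.
Then σ = (x₂ − x₁)/(z₂ − z₁) = (-0.04 − -0.11)/0.9488 = 0.074.
Precision τ = 1/σ² = 1/0.07378² = 184.

μ = -0.087, τ = 184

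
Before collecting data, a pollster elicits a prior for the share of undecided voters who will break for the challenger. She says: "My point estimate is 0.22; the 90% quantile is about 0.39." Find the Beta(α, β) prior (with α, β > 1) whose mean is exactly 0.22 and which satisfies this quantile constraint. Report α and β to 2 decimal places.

With mean 0.22 fixed, write α = 0.22s, β = 0.78s where s = α+β.
Need P(θ < 0.39) = 0.9 under Beta(0.22s, 0.78s). Normal approximation: (q−m)/√(m(1−m)/s) ≈ z_{0.9} = 1.28, so s ≈ 0.22·0.78·(1.28)²/(0.39−0.22)² = 9.8.
At s = 9.8: P(θ<0.39) ≈ 0.893. Adjusting to match 0.9 gives s ≈ 10.47.
So α = 0.22·10.47 ≈ 2.30, β = 0.78·10.47 ≈ 8.16.

α ≈ 2.30, β ≈ 8.16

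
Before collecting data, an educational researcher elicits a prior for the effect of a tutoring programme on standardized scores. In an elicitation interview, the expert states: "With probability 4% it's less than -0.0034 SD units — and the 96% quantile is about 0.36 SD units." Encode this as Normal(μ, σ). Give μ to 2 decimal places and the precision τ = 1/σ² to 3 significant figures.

For Normal(μ,σ), the p-quantile is μ + z_p·σ. Here z_{0.04} = -1.751, z_{0.96} = 1.751.
So -0.0034 = μ − 1.751σ and 0.36 = μ + 1.751σ.
Subtracting: σ = (0.36 − -0.0034)/(1.751 − (-1.751)) = 0.10.
Then μ = -0.0034 − (-1.751)·0.10 = 0.18.
Precision τ = 1/σ² = 1/0.1038² = 92.8.

μ = 0.18, τ = 92.8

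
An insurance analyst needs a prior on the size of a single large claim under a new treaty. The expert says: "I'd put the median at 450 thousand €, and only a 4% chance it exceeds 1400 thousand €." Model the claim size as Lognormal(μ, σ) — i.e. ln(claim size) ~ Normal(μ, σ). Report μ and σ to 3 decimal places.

μ ≈ 6.109, σ ≈ 0.648

If T ~ Lognormal(μ,σ) then ln T ~ Normal(μ,σ), so the p-quantile of ln T is μ + z_p·σ.
ln(450) = 6.109 and ln(1400) = 7.244; z_{0.5} = 0, z_{0.96} = 1.751.
σ = (7.244 − 6.109)/(1.751 − (0)) = 0.648.
μ = 6.109 − (0)·0.648 = 6.109.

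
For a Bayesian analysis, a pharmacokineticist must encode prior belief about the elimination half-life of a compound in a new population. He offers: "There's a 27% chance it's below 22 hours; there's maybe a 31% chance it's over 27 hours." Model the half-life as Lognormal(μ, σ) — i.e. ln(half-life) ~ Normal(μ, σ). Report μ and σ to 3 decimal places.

If T ~ Lognormal(μ,σ) then ln T ~ Normal(μ,σ), so the p-quantile of ln T is μ + z_p·σ.
ln(22) = 3.091 and ln(27) = 3.296; z_{0.27} = -0.6128, z_{0.69} = 0.4959.
σ = (3.296 − 3.091)/(0.4959 − (-0.6128)) = 0.185.
μ = 3.091 − (-0.6128)·0.185 = 3.204.

μ ≈ 3.204, σ ≈ 0.185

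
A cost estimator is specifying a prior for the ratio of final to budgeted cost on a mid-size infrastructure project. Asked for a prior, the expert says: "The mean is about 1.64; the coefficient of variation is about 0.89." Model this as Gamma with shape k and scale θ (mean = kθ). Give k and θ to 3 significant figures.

For Gamma(k, scale θ): mean = kθ, variance = kθ², so CV = 1/√k.
CV = 0.89, hence k = 1/CV² = 1.26.
Then θ = mean/k = 1.64/1.26 = 1.3.

k ≈ 1.26, θ ≈ 1.3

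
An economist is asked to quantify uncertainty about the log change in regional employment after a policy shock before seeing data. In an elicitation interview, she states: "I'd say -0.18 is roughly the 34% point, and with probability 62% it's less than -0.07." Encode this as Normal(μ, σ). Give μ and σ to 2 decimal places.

For Normal(μ,σ), the p-quantile is μ + z_p·σ. Here z_{0.34} = -0.4125, z_{0.62} = 0.3055.
So -0.18 = μ − 0.4125σ and -0.07 = μ + 0.3055σ.
Subtracting: σ = (-0.07 − -0.18)/(0.3055 − (-0.4125)) = 0.15.
Then μ = -0.18 − (-0.4125)·0.15 = -0.12.

μ = -0.12, σ = 0.15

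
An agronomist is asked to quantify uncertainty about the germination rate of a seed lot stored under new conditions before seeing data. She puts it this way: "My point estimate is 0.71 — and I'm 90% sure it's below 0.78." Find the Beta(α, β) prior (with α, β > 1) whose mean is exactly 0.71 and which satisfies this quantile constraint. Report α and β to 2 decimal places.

With mean 0.71 fixed, write α = 0.71s, β = 0.29s where s = α+β.
Need P(θ < 0.78) = 0.9 under Beta(0.71s, 0.29s). Normal approximation: (q−m)/√(m(1−m)/s) ≈ z_{0.9} = 1.28, so s ≈ 0.71·0.29·(1.28)²/(0.78−0.71)² = 69.0.
At s = 69.0: P(θ<0.78) ≈ 0.906. Adjusting to match 0.9 gives s ≈ 65.75.
So α = 0.71·65.75 ≈ 46.68, β = 0.29·65.75 ≈ 19.07.

α ≈ 46.68, β ≈ 19.07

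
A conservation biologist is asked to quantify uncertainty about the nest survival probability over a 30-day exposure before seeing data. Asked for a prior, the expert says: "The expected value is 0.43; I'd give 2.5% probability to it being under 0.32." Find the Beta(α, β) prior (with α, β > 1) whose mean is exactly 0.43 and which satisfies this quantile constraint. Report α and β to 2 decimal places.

With mean 0.43 fixed, write α = 0.43s, β = 0.57s where s = α+β.
Need P(θ < 0.32) = 0.025 under Beta(0.43s, 0.57s). Normal approximation: (q−m)/√(m(1−m)/s) ≈ z_{0.025} = -1.96, so s ≈ 0.43·0.57·(-1.96)²/(0.32−0.43)² = 77.8.
At s = 77.8: P(θ<0.32) ≈ 0.022. Adjusting to match 0.025 gives s ≈ 73.88.
So α = 0.43·73.88 ≈ 31.77, β = 0.57·73.88 ≈ 42.11.

α ≈ 31.77, β ≈ 42.11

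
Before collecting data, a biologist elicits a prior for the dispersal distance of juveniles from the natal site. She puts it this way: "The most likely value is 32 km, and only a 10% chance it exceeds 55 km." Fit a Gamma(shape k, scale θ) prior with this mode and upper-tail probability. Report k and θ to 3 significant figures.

Gamma(k,θ) with k>1 has mode (k−1)θ, so θ = 32/(k−1).
Need P(X < 55) = 0.9 with θ tied to k this way. Start at k = 2, θ = 32: P(X<55) ≈ 0.513.
Too low — raise k to concentrate. Iterating converges to k ≈ 7.46.
Then θ = 32/(7.46−1) ≈ 4.95.

k ≈ 7.46, θ ≈ 4.95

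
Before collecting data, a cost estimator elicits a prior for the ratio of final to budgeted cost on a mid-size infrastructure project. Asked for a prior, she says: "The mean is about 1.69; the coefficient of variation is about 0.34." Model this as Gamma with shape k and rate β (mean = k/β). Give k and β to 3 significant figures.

k ≈ 8.65, β ≈ 5.12

For Gamma(k, rate β): mean = k/β, variance = k/β², so CV = 1/√k.
CV = 0.34, hence k = 1/CV² = 8.65.
Then β = k/mean = 8.65/1.69 = 5.12.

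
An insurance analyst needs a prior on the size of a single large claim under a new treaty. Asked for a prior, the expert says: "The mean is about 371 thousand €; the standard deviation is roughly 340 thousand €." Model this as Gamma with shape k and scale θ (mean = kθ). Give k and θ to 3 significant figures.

For Gamma(k, scale θ): mean = kθ, variance = kθ², so CV = 1/√k.
CV = SD/mean = 340/371 = 0.9164, hence k = 1/CV² = 1.19.
Then θ = mean/k = 371/1.19 = 312.

k ≈ 1.19, θ ≈ 312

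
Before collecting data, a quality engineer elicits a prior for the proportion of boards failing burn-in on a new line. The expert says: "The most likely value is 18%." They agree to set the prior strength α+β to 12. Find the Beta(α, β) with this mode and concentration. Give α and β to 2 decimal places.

For α,β > 1 the Beta mode is (α−1)/(α+β−2). With α+β = 12, the mode is (α−1)/10.
Set (α−1)/10 = 0.18 → α = 1 + 0.18·10 = 2.80.
β = 12 − α = 9.20.

α = 2.80, β = 9.20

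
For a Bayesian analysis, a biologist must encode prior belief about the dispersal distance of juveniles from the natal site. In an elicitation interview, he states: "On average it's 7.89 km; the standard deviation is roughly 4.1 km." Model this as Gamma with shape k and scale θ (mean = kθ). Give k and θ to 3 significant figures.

For Gamma(k, scale θ): mean = kθ, variance = kθ², so CV = 1/√k.
CV = SD/mean = 4.1/7.89 = 0.5196, hence k = 1/CV² = 3.7.
Then θ = mean/k = 7.89/3.7 = 2.13.

k ≈ 3.7, θ ≈ 2.13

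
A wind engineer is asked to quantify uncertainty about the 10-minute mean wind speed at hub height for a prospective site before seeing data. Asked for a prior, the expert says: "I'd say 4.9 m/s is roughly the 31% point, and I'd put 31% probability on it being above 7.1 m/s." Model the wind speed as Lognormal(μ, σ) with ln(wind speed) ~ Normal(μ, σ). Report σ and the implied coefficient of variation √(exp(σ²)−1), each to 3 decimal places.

If T ~ Lognormal(μ,σ) then ln T ~ Normal(μ,σ), so the p-quantile of ln T is μ + z_p·σ.
ln(4.9) = 1.589 and ln(7.1) = 1.96; z_{0.31} = -0.4959, z_{0.69} = 0.4959.
σ = (1.96 − 1.589)/(0.4959 − (-0.4959)) = 0.374.
μ = 1.589 − (-0.4959)·0.374 = 1.775.
CV = √(exp(σ²)−1) = √(exp(0.1398)−1) = 0.387.

σ ≈ 0.374, CV ≈ 0.387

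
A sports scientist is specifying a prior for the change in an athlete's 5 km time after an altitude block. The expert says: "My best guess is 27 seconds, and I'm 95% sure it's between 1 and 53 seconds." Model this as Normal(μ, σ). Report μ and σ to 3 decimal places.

A symmetric 95% interval runs μ ± z·σ with z = 1.96.
Half-width = 26, so σ = 26/1.96 = 13.266.
μ is the stated best guess, 27.000.

μ = 27.000, σ = 13.266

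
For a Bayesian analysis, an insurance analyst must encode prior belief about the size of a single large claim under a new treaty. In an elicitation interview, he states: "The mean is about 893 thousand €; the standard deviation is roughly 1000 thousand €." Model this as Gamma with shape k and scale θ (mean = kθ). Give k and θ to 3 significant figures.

k ≈ 0.797, θ ≈ 1120

For Gamma(k, scale θ): mean = kθ, variance = kθ², so CV = 1/√k.
CV = SD/mean = 1000/893 = 1.12, hence k = 1/CV² = 0.797.
Then θ = mean/k = 893/0.797 = 1120.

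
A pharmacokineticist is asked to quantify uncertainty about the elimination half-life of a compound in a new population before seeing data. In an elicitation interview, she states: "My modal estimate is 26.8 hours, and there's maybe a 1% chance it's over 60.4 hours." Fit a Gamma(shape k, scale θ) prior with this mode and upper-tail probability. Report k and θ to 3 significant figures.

k ≈ 8.27, θ ≈ 3.69

Gamma(k,θ) with k>1 has mode (k−1)θ, so θ = 26.8/(k−1).
Need P(X < 60.4) = 0.99 with θ tied to k this way. Start at k = 2, θ = 26.8: P(X<60.4) ≈ 0.658.
Too low — raise k to concentrate. Iterating converges to k ≈ 8.27.
Then θ = 26.8/(8.27−1) ≈ 3.69.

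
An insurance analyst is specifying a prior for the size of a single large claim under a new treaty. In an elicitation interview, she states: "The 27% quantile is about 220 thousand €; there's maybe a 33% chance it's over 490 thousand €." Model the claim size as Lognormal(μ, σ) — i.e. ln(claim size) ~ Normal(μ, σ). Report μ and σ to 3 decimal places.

μ ≈ 5.860, σ ≈ 0.761

If T ~ Lognormal(μ,σ) then ln T ~ Normal(μ,σ), so the p-quantile of ln T is μ + z_p·σ.
ln(220) = 5.394 and ln(490) = 6.194; z_{0.27} = -0.6128, z_{0.67} = 0.4399.
σ = (6.194 − 5.394)/(0.4399 − (-0.6128)) = 0.761.
μ = 5.394 − (-0.6128)·0.761 = 5.860.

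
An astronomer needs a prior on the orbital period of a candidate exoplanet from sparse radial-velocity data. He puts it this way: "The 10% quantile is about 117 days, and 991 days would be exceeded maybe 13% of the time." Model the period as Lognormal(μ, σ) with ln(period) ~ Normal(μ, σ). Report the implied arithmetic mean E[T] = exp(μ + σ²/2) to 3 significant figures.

If T ~ Lognormal(μ,σ) then ln T ~ Normal(μ,σ), so the p-quantile of ln T is μ + z_p·σ.
ln(117) = 4.762 and ln(991) = 6.899; z_{0.1} = -1.282, z_{0.87} = 1.126.
σ = (6.899 − 4.762)/(1.126 − (-1.282)) = 0.887.
μ = 4.762 − (-1.282)·0.887 = 5.899.
E[T] = exp(μ + σ²/2) = exp(5.899 + 0.3936) = 541 days.

E[T] ≈ 541 days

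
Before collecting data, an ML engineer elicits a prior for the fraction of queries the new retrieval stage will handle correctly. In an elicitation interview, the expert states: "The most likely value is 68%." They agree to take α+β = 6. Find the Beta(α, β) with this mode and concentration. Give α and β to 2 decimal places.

α = 3.72, β = 2.28

For α,β > 1 the Beta mode is (α−1)/(α+β−2). With α+β = 6, the mode is (α−1)/4.
Set (α−1)/4 = 0.68 → α = 1 + 0.68·4 = 3.72.
β = 6 − α = 2.28.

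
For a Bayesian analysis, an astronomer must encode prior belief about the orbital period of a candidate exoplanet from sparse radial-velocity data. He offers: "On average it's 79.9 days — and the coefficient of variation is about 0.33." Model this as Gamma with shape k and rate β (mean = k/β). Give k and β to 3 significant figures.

k ≈ 9.18, β ≈ 0.115

For Gamma(k, rate β): mean = k/β, variance = k/β², so CV = 1/√k.
CV = 0.33, hence k = 1/CV² = 9.18.
Then β = k/mean = 9.18/79.9 = 0.115.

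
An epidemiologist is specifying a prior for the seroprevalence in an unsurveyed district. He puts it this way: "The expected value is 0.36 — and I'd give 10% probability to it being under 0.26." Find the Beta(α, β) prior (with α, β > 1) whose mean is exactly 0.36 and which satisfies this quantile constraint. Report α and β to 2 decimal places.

α ≈ 13.01, β ≈ 23.12

With mean 0.36 fixed, write α = 0.36s, β = 0.64s where s = α+β.
Need P(θ < 0.26) = 0.1 under Beta(0.36s, 0.64s). Normal approximation: (q−m)/√(m(1−m)/s) ≈ z_{0.1} = -1.28, so s ≈ 0.36·0.64·(-1.28)²/(0.26−0.36)² = 37.8.
At s = 37.8: P(θ<0.26) ≈ 0.095. Adjusting to match 0.1 gives s ≈ 36.13.
So α = 0.36·36.13 ≈ 13.01, β = 0.64·36.13 ≈ 23.12.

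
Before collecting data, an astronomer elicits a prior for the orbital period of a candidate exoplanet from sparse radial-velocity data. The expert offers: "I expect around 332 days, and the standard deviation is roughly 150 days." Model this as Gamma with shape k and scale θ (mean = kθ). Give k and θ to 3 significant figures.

k ≈ 4.9, θ ≈ 67.8

For Gamma(k, scale θ): mean = kθ, variance = kθ², so CV = 1/√k.
CV = SD/mean = 150/332 = 0.4518, hence k = 1/CV² = 4.9.
Then θ = mean/k = 332/4.9 = 67.8.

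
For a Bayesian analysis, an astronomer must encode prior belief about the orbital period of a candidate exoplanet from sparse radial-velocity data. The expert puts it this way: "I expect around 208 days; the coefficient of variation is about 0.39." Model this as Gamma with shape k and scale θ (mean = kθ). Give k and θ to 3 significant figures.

For Gamma(k, scale θ): mean = kθ, variance = kθ², so CV = 1/√k.
CV = 0.39, hence k = 1/CV² = 6.57.
Then θ = mean/k = 208/6.57 = 31.6.

k ≈ 6.57, θ ≈ 31.6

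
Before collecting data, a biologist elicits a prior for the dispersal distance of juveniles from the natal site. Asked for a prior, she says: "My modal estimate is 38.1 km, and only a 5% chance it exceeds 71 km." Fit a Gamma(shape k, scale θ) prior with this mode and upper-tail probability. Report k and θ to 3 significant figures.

Gamma(k,θ) with k>1 has mode (k−1)θ, so θ = 38.1/(k−1).
Need P(X < 71) = 0.95 with θ tied to k this way. Start at k = 2, θ = 38.1: P(X<71) ≈ 0.556.
Too low — raise k to concentrate. Iterating converges to k ≈ 8.18.
Then θ = 38.1/(8.18−1) ≈ 5.31.

k ≈ 8.18, θ ≈ 5.31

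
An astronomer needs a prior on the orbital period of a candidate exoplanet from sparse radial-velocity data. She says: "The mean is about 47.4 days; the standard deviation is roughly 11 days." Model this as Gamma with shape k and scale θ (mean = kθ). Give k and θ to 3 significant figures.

k ≈ 18.6, θ ≈ 2.55

For Gamma(k, scale θ): mean = kθ, variance = kθ², so CV = 1/√k.
CV = SD/mean = 11/47.4 = 0.2321, hence k = 1/CV² = 18.6.
Then θ = mean/k = 47.4/18.6 = 2.55.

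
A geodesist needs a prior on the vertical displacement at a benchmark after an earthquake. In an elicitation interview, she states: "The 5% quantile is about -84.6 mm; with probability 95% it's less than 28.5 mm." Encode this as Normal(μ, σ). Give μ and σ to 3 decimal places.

μ = -28.050, σ = 34.380

The p-quantile of Normal(μ,σ) is μ + z_p·σ, with z_{0.05} = -1.645 and z_{0.95} = 1.645.
Eliminate σ: μ = (z₂·x₁ − z₁·x₂)/(z₂ − z₁) = (1.645·-84.6 − (-1.645)·28.5)/3.29 = -28.050.
Then σ = (x₂ − x₁)/(z₂ − z₁) = (28.5 − -84.6)/3.29 = 34.380.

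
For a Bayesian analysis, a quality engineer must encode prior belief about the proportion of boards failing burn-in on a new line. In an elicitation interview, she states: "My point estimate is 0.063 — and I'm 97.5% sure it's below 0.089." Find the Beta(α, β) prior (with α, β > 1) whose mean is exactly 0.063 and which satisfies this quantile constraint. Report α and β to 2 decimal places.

With mean 0.063 fixed, write α = 0.063s, β = 0.937s where s = α+β.
Need P(θ < 0.089) = 0.975 under Beta(0.063s, 0.937s). Normal approximation: (q−m)/√(m(1−m)/s) ≈ z_{0.975} = 1.96, so s ≈ 0.063·0.937·(1.96)²/(0.089−0.063)² = 335.5.
At s = 335.5: P(θ<0.089) ≈ 0.966. Adjusting to match 0.975 gives s ≈ 393.30.
So α = 0.063·393.30 ≈ 24.78, β = 0.937·393.30 ≈ 368.52.

α ≈ 24.78, β ≈ 368.52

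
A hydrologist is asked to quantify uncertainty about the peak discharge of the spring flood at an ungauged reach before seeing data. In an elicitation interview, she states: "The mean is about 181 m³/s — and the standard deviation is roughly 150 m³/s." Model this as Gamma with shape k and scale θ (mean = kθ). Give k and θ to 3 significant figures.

For Gamma(k, scale θ): mean = kθ, variance = kθ², so CV = 1/√k.
CV = SD/mean = 150/181 = 0.8287, hence k = 1/CV² = 1.46.
Then θ = mean/k = 181/1.46 = 124.

k ≈ 1.46, θ ≈ 124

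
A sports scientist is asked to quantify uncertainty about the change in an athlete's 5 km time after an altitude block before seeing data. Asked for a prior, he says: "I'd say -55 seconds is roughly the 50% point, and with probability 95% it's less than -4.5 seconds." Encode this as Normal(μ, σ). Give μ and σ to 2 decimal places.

For Normal(μ,σ), the p-quantile is μ + z_p·σ. Here z_{0.5} = 0, z_{0.95} = 1.645.
So -55 = μ + 0σ and -4.5 = μ + 1.645σ.
Subtracting: σ = (-4.5 − -55)/(1.645 − (0)) = 30.70.
Then μ = -55 − (0)·30.70 = -55.00.

μ = -55.00, σ = 30.70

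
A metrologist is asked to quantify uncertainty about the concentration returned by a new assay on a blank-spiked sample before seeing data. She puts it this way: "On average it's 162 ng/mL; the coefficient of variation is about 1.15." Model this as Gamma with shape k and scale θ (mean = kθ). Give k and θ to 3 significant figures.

For Gamma(k, scale θ): mean = kθ, variance = kθ², so CV = 1/√k.
CV = 1.15, hence k = 1/CV² = 0.756.
Then θ = mean/k = 162/0.756 = 214.

k ≈ 0.756, θ ≈ 214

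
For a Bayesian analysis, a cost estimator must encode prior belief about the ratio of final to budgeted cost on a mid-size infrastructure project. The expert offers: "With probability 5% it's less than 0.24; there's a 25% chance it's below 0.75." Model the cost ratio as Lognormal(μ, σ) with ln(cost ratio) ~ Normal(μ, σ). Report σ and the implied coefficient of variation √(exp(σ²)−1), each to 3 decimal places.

σ ≈ 1.174, CV ≈ 1.723

If T ~ Lognormal(μ,σ) then ln T ~ Normal(μ,σ), so the p-quantile of ln T is μ + z_p·σ.
ln(0.24) = -1.427 and ln(0.75) = -0.2877; z_{0.05} = -1.645, z_{0.25} = -0.6745.
σ = (-0.2877 − -1.427)/(-0.6745 − (-1.645)) = 1.174.
μ = -1.427 − (-1.645)·1.174 = 0.504.
CV = √(exp(σ²)−1) = √(exp(1.3788)−1) = 1.723.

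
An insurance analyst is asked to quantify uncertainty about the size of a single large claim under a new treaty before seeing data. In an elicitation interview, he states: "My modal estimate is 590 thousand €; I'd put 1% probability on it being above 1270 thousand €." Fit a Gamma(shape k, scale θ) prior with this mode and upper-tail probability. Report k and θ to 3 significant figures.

k ≈ 9.24, θ ≈ 71.6

Gamma(k,θ) with k>1 has mode (k−1)θ, so θ = 590/(k−1).
Need P(X < 1270) = 0.99 with θ tied to k this way. Start at k = 2, θ = 590: P(X<1270) ≈ 0.634.
Too low — raise k to concentrate. Iterating converges to k ≈ 9.24.
Then θ = 590/(9.24−1) ≈ 71.6.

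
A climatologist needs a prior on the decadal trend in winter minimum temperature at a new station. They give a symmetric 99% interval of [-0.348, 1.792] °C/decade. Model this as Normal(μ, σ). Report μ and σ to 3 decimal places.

A symmetric 99% interval runs μ ± z·σ with z = 2.576.
Half-width = 1.07, so σ = 1.07/2.576 = 0.415.
μ is the interval midpoint, 0.722.

μ = 0.722, σ = 0.415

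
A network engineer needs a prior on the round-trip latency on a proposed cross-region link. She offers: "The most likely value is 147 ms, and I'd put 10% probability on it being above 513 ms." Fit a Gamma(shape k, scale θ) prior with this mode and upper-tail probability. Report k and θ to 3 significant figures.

Gamma(k,θ) with k>1 has mode (k−1)θ, so θ = 147/(k−1).
Need P(X < 513) = 0.9 with θ tied to k this way. Start at k = 2, θ = 147: P(X<513) ≈ 0.863.
Too low — raise k to concentrate. Iterating converges to k ≈ 2.2.
Then θ = 147/(2.2−1) ≈ 123.

k ≈ 2.2, θ ≈ 123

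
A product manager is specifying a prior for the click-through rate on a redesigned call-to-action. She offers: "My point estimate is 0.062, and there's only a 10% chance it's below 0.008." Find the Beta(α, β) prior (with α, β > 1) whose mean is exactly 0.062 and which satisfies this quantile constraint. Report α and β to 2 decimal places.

With mean 0.062 fixed, write α = 0.062s, β = 0.938s where s = α+β.
Need P(θ < 0.008) = 0.1 under Beta(0.062s, 0.938s). Normal approximation: (q−m)/√(m(1−m)/s) ≈ z_{0.1} = -1.28, so s ≈ 0.062·0.938·(-1.28)²/(0.008−0.062)² = 32.8.
At s = 32.8: P(θ<0.008) ≈ 0.025. Adjusting to match 0.1 gives s ≈ 17.51.
So α = 0.062·17.51 ≈ 1.09, β = 0.938·17.51 ≈ 16.42.

α ≈ 1.09, β ≈ 16.42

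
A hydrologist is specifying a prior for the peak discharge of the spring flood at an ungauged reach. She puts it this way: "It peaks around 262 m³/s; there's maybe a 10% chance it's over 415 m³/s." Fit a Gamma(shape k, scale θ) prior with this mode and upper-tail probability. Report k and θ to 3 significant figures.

k ≈ 9.87, θ ≈ 29.5

Gamma(k,θ) with k>1 has mode (k−1)θ, so θ = 262/(k−1).
Need P(X < 415) = 0.9 with θ tied to k this way. Start at k = 2, θ = 262: P(X<415) ≈ 0.470.
Too low — raise k to concentrate. Iterating converges to k ≈ 9.87.
Then θ = 262/(9.87−1) ≈ 29.5.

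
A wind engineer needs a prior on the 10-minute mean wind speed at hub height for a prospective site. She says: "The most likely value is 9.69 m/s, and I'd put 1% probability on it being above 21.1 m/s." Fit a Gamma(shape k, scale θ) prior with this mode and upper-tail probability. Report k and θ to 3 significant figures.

k ≈ 8.98, θ ≈ 1.21

Gamma(k,θ) with k>1 has mode (k−1)θ, so θ = 9.69/(k−1).
Need P(X < 21.1) = 0.99 with θ tied to k this way. Start at k = 2, θ = 9.69: P(X<21.1) ≈ 0.640.
Too low — raise k to concentrate. Iterating converges to k ≈ 8.98.
Then θ = 9.69/(8.98−1) ≈ 1.21.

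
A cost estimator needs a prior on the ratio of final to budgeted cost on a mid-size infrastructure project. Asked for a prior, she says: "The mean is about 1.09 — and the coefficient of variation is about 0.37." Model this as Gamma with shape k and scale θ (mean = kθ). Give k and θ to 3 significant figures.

For Gamma(k, scale θ): mean = kθ, variance = kθ², so CV = 1/√k.
CV = 0.37, hence k = 1/CV² = 7.3.
Then θ = mean/k = 1.09/7.3 = 0.149.

k ≈ 7.3, θ ≈ 0.149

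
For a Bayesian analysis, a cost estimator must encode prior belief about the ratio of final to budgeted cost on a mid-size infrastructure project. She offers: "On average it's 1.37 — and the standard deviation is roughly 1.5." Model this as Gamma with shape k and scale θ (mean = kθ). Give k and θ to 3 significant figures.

For Gamma(k, scale θ): mean = kθ, variance = kθ², so CV = 1/√k.
CV = SD/mean = 1.5/1.37 = 1.095, hence k = 1/CV² = 0.834.
Then θ = mean/k = 1.37/0.834 = 1.64.

k ≈ 0.834, θ ≈ 1.64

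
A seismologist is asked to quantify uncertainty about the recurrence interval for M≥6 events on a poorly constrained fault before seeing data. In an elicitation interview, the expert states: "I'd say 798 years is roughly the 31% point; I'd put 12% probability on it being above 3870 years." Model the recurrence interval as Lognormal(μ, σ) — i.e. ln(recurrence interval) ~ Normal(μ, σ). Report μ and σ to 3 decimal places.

If T ~ Lognormal(μ,σ) then ln T ~ Normal(μ,σ), so the p-quantile of ln T is μ + z_p·σ.
ln(798) = 6.682 and ln(3870) = 8.261; z_{0.31} = -0.4959, z_{0.88} = 1.175.
σ = (8.261 − 6.682)/(1.175 − (-0.4959)) = 0.945.
μ = 6.682 − (-0.4959)·0.945 = 7.151.

μ ≈ 7.151, σ ≈ 0.945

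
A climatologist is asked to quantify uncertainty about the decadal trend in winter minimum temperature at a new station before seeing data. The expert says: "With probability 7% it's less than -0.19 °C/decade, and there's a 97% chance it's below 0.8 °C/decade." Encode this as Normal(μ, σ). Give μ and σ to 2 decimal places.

μ = 0.25, σ = 0.29

The p-quantile of Normal(μ,σ) is μ + z_p·σ, with z_{0.07} = -1.476 and z_{0.97} = 1.881.
Eliminate σ: μ = (z₂·x₁ − z₁·x₂)/(z₂ − z₁) = (1.881·-0.19 − (-1.476)·0.8)/3.357 = 0.25.
Then σ = (x₂ − x₁)/(z₂ − z₁) = (0.8 − -0.19)/3.357 = 0.29.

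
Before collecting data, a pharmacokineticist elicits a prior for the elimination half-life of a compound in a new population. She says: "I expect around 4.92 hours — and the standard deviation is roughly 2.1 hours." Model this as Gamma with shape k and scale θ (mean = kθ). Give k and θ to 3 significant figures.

k ≈ 5.49, θ ≈ 0.896

For Gamma(k, scale θ): mean = kθ, variance = kθ², so CV = 1/√k.
CV = SD/mean = 2.1/4.92 = 0.4268, hence k = 1/CV² = 5.49.
Then θ = mean/k = 4.92/5.49 = 0.896.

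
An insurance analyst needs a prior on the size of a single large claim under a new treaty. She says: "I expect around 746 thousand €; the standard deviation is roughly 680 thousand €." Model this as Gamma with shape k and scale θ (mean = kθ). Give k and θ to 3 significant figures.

For Gamma(k, scale θ): mean = kθ, variance = kθ², so CV = 1/√k.
CV = SD/mean = 680/746 = 0.9115, hence k = 1/CV² = 1.2.
Then θ = mean/k = 746/1.2 = 620.

k ≈ 1.2, θ ≈ 620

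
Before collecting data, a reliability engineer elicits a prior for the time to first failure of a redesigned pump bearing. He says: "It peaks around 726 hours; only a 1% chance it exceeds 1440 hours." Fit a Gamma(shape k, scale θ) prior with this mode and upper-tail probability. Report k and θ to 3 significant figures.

Gamma(k,θ) with k>1 has mode (k−1)θ, so θ = 726/(k−1).
Need P(X < 1440) = 0.99 with θ tied to k this way. Start at k = 2, θ = 726: P(X<1440) ≈ 0.590.
Too low — raise k to concentrate. Iterating converges to k ≈ 11.5.
Then θ = 726/(11.5−1) ≈ 69.2.

k ≈ 11.5, θ ≈ 69.2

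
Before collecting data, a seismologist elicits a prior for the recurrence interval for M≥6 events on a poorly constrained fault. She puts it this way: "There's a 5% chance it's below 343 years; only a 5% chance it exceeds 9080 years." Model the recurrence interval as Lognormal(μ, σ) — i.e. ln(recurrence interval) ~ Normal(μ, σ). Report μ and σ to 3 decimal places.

μ ≈ 7.476, σ ≈ 0.996

If T ~ Lognormal(μ,σ) then ln T ~ Normal(μ,σ), so the p-quantile of ln T is μ + z_p·σ.
ln(343) = 5.838 and ln(9080) = 9.114; z_{0.05} = -1.645, z_{0.95} = 1.645.
σ = (9.114 − 5.838)/(1.645 − (-1.645)) = 0.996.
μ = 5.838 − (-1.645)·0.996 = 7.476.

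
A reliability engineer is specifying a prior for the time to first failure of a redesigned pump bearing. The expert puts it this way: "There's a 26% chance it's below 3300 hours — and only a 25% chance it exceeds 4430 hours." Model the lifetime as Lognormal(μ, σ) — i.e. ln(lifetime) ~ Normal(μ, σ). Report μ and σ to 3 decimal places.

μ ≈ 8.245, σ ≈ 0.223

If T ~ Lognormal(μ,σ) then ln T ~ Normal(μ,σ), so the p-quantile of ln T is μ + z_p·σ.
ln(3300) = 8.102 and ln(4430) = 8.396; z_{0.26} = -0.6433, z_{0.75} = 0.6745.
σ = (8.396 − 8.102)/(0.6745 − (-0.6433)) = 0.223.
μ = 8.102 − (-0.6433)·0.223 = 8.245.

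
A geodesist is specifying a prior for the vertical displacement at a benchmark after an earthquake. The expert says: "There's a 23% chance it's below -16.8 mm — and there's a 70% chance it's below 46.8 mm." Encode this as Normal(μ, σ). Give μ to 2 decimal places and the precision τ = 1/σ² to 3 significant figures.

The p-quantile of Normal(μ,σ) is μ + z_p·σ, with z_{0.23} = -0.7388 and z_{0.7} = 0.5244.
Eliminate σ: μ = (z₂·x₁ − z₁·x₂)/(z₂ − z₁) = (0.5244·-16.8 − (-0.7388)·46.8)/1.263 = 20.40.
Then σ = (x₂ − x₁)/(z₂ − z₁) = (46.8 − -16.8)/1.263 = 50.35.
Precision τ = 1/σ² = 1/50.35² = 0.000395.

μ = 20.40, τ = 0.000395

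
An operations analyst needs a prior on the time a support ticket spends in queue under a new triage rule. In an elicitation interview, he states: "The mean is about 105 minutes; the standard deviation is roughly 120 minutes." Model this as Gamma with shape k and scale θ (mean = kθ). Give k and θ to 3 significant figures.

k ≈ 0.766, θ ≈ 137

For Gamma(k, scale θ): mean = kθ, variance = kθ², so CV = 1/√k.
CV = SD/mean = 120/105 = 1.143, hence k = 1/CV² = 0.766.
Then θ = mean/k = 105/0.766 = 137.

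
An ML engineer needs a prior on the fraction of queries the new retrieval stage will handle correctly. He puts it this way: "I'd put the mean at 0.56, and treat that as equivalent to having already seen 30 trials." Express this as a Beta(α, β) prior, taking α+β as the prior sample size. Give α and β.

Under the effective-sample-size interpretation, Beta(α, β) has prior mean α/(α+β) and prior sample size α+β.
So α+β = 30 and α/(α+β) = 0.56, giving α = 0.56·30 = 16.8 and β = 30 − 16.8 = 13.2.

α = 16.8, β = 13.2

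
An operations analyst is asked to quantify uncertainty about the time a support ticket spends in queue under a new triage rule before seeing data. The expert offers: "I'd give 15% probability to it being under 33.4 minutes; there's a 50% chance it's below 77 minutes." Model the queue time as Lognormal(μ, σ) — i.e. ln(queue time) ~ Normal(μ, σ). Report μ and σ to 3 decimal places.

If T ~ Lognormal(μ,σ) then ln T ~ Normal(μ,σ), so the p-quantile of ln T is μ + z_p·σ.
ln(33.4) = 3.509 and ln(77) = 4.344; z_{0.15} = -1.036, z_{0.5} = 0.
σ = (4.344 − 3.509)/(0 − (-1.036)) = 0.806.
μ = 3.509 − (-1.036)·0.806 = 4.344.

μ ≈ 4.344, σ ≈ 0.806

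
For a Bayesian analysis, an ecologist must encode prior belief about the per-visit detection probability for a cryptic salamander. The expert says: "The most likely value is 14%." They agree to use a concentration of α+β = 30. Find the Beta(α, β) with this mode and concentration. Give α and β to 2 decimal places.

For α,β > 1 the Beta mode is (α−1)/(α+β−2). With α+β = 30, the mode is (α−1)/28.
Set (α−1)/28 = 0.14 → α = 1 + 0.14·28 = 4.92.
β = 30 − α = 25.08.

α = 4.92, β = 25.08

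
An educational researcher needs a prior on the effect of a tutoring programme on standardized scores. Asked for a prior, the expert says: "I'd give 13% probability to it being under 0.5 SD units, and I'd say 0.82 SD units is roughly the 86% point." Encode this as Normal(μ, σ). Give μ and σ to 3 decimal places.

μ = 0.663, σ = 0.145

For Normal(μ,σ), the p-quantile is μ + z_p·σ. Here z_{0.13} = -1.126, z_{0.86} = 1.08.
So 0.5 = μ − 1.126σ and 0.82 = μ + 1.08σ.
Subtracting: σ = (0.82 − 0.5)/(1.08 − (-1.126)) = 0.145.
Then μ = 0.5 − (-1.126)·0.145 = 0.663.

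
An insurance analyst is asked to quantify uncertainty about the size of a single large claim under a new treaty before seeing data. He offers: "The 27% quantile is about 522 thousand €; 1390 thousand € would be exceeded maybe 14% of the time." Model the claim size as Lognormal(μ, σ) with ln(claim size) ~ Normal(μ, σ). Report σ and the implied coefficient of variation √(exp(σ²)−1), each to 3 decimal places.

If T ~ Lognormal(μ,σ) then ln T ~ Normal(μ,σ), so the p-quantile of ln T is μ + z_p·σ.
ln(522) = 6.258 and ln(1390) = 7.237; z_{0.27} = -0.6128, z_{0.86} = 1.08.
σ = (7.237 − 6.258)/(1.08 − (-0.6128)) = 0.578.
μ = 6.258 − (-0.6128)·0.578 = 6.612.
CV = √(exp(σ²)−1) = √(exp(0.3346)−1) = 0.630.

σ ≈ 0.578, CV ≈ 0.630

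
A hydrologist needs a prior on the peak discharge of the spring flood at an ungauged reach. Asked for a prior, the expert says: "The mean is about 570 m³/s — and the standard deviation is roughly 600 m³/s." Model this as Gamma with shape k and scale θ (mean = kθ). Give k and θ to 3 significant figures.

For Gamma(k, scale θ): mean = kθ, variance = kθ², so CV = 1/√k.
CV = SD/mean = 600/570 = 1.053, hence k = 1/CV² = 0.902.
Then θ = mean/k = 570/0.902 = 632.

k ≈ 0.902, θ ≈ 632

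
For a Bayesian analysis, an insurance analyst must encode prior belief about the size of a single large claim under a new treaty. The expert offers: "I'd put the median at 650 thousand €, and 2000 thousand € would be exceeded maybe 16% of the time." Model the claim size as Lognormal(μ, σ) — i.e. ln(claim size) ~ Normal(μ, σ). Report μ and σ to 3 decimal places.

If T ~ Lognormal(μ,σ) then ln T ~ Normal(μ,σ), so the p-quantile of ln T is μ + z_p·σ.
ln(650) = 6.477 and ln(2000) = 7.601; z_{0.5} = 0, z_{0.84} = 0.9945.
σ = (7.601 − 6.477)/(0.9945 − (0)) = 1.130.
μ = 6.477 − (0)·1.130 = 6.477.

μ ≈ 6.477, σ ≈ 1.130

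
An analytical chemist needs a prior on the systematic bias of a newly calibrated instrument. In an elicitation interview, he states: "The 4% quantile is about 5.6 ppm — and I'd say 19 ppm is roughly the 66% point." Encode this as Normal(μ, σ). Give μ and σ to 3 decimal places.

μ = 16.445, σ = 6.195

The p-quantile of Normal(μ,σ) is μ + z_p·σ, with z_{0.04} = -1.751 and z_{0.66} = 0.4125.
Eliminate σ: μ = (z₂·x₁ − z₁·x₂)/(z₂ − z₁) = (0.4125·5.6 − (-1.751)·19)/2.163 = 16.445.
Then σ = (x₂ − x₁)/(z₂ − z₁) = (19 − 5.6)/2.163 = 6.195.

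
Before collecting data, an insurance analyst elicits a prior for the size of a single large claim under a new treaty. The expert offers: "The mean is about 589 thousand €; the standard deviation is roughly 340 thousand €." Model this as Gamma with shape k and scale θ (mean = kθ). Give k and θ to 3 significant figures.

k ≈ 3, θ ≈ 196

For Gamma(k, scale θ): mean = kθ, variance = kθ², so CV = 1/√k.
CV = SD/mean = 340/589 = 0.5772, hence k = 1/CV² = 3.
Then θ = mean/k = 589/3 = 196.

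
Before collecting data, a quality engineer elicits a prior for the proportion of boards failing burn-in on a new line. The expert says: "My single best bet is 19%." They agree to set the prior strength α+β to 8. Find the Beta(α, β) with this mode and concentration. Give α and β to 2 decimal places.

α = 2.14, β = 5.86

For α,β > 1 the Beta mode is (α−1)/(α+β−2). With α+β = 8, the mode is (α−1)/6.
Set (α−1)/6 = 0.19 → α = 1 + 0.19·6 = 2.14.
β = 8 − α = 5.86.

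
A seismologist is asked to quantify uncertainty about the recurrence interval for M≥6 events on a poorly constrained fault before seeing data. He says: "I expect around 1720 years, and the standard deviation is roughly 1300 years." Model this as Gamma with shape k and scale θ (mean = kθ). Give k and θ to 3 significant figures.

For Gamma(k, scale θ): mean = kθ, variance = kθ², so CV = 1/√k.
CV = SD/mean = 1300/1720 = 0.7558, hence k = 1/CV² = 1.75.
Then θ = mean/k = 1720/1.75 = 983.

k ≈ 1.75, θ ≈ 983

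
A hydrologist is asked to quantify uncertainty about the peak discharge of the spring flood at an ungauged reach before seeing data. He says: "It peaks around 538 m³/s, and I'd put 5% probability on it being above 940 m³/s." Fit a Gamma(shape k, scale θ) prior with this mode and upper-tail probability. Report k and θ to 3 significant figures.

Gamma(k,θ) with k>1 has mode (k−1)θ, so θ = 538/(k−1).
Need P(X < 940) = 0.95 with θ tied to k this way. Start at k = 2, θ = 538: P(X<940) ≈ 0.521.
Too low — raise k to concentrate. Iterating converges to k ≈ 9.96.
Then θ = 538/(9.96−1) ≈ 60.

k ≈ 9.96, θ ≈ 60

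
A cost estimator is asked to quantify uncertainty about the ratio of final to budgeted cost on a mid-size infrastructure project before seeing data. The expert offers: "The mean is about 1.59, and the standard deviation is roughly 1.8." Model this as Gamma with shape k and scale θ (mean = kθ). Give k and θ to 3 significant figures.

For Gamma(k, scale θ): mean = kθ, variance = kθ², so CV = 1/√k.
CV = SD/mean = 1.8/1.59 = 1.132, hence k = 1/CV² = 0.78.
Then θ = mean/k = 1.59/0.78 = 2.04.

k ≈ 0.78, θ ≈ 2.04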